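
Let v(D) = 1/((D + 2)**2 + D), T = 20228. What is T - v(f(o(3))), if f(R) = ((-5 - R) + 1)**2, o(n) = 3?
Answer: 53604199/2650 ≈ 20228.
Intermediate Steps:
f(R) = (-4 - R)**2
v(D) = 1/(D + (2 + D)**2) (v(D) = 1/((2 + D)**2 + D) = 1/(D + (2 + D)**2))
T - v(f(o(3))) = 20228 - 1/((4 + 3)**2 + (2 + (4 + 3)**2)**2) = 20228 - 1/(7**2 + (2 + 7**2)**2) = 20228 - 1/(49 + (2 + 49)**2) = 20228 - 1/(49 + 51**2) = 20228 - 1/(49 + 2601) = 20228 - 1/2650 = 53604199/2650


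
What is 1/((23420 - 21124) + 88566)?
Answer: 1/90862 ≈ 1.1006e-5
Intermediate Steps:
1/((23420 - 21124) + 88566) = 1/(2296 + 88566) = 1/90862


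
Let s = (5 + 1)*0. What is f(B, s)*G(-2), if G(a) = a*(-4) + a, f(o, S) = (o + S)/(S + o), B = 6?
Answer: 6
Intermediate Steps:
s = 0 (s = 6*0 = 0)
f(o, S) = 1 (f(o, S) = (S + o)/(S + o) = 1)
G(a) = -3*a (G(a) = -4*a + a = -3*a)
f(B, s)*G(-2) = 1*(-3*(-2)) = 1*6 = 6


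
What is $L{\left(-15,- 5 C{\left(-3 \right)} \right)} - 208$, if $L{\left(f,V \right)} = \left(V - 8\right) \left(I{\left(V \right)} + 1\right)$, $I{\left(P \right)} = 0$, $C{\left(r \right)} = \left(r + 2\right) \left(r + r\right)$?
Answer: $-246$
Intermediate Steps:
$C{\left(r \right)} = 2 r \left(2 + r\right)$ ($C{\left(r \right)} = \left(2 + r\right) 2 r = 2 r \left(2 + r\right)$)
$L{\left(f,V \right)} = -8 + V$ ($L{\left(f,V \right)} = \left(V - 8\right) \left(0 + 1\right) = \left(-8 + V\right) 1 = -8 + V$)
$L{\left(-15,- 5 C{\left(-3 \right)} \right)} - 208 = \left(-8 - 5 \cdot 2 \left(-3\right) \left(2 - 3\right)\right) - 208 = \left(-8 - 5 \cdot 2 \left(-3\right) \left(-1\right)\right) - 208 = \left(-8 - 30\right) - 208 = -38 - 208 = -246$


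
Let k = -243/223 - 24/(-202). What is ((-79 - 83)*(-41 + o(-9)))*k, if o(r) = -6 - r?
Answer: -134613252/22523 ≈ -5976.7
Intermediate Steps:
k = -21867/22523 (k = -243*1/223 - 24*(-1/202) = -243/223 + 12/101 = -21867/22523 ≈ -0.97087)
((-79 - 83)*(-41 + o(-9)))*k = ((-79 - 83)*(-41 + (-6 - 1*(-9))))*(-21867/22523) = -162*(-41 + (-6 + 9))*(-21867/22523) = -162*(-41 + 3)*(-21867/22523) = -162*(-38)*(-21867/22523) = 6156*(-21867/22523) = -134613252/22523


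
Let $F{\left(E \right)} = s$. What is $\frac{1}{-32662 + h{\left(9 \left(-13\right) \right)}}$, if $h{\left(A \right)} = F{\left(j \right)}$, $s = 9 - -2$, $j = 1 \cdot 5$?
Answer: $- \frac{1}{32651} \approx -3.0627 \cdot 10^{-5}$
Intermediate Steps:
$j = 5$
$s = 11$ ($s = 9 + 2 = 11$)
$F{\left(E \right)} = 11$
$h{\left(A \right)} = 11$
$\frac{1}{-32662 + h{\left(9 \left(-13\right) \right)}} = \frac{1}{-32662 + 11} = \frac{1}{-32651} = - \frac{1}{32651}$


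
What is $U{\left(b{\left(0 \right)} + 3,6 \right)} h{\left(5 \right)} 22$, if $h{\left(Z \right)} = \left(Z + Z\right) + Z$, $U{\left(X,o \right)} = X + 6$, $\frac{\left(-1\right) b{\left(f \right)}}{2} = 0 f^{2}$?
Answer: $2970$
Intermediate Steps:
$b{\left(f \right)} = 0$ ($b{\left(f \right)} = - 2 \cdot 0 f^{2} = \left(-2\right) 0 = 0$)
$U{\left(X,o \right)} = 6 + X$
$h{\left(Z \right)} = 3 Z$ ($h{\left(Z \right)} = 2 Z + Z = 3 Z$)
$U{\left(b{\left(0 \right)} + 3,6 \right)} h{\left(5 \right)} 22 = \left(6 + \left(0 + 3\right)\right) 3 \cdot 5 \cdot 22 = \left(6 + 3\right) 15 \cdot 22 = 9 \cdot 15 \cdot 22 = 135 \cdot 22 = 2970$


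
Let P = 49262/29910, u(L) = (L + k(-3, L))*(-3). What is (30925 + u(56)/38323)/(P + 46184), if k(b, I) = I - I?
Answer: 17723747867685/26469939489373 ≈ 0.66958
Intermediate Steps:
k(b, I) = 0
u(L) = -3*L (u(L) = (L + 0)*(-3) = L*(-3) = -3*L)
P = 24631/14955 (P = 49262*(1/29910) = 24631/14955 ≈ 1.6470)
(30925 + u(56)/38323)/(P + 46184) = (30925 - 3*56/38323)/(24631/14955 + 46184) = (30925 - 168*1/38323)/(690706351/14955) = (30925 - 168/38323)*(14955/690706351) = (1185138607/38323)*(14955/690706351) = 17723747867685/26469939489373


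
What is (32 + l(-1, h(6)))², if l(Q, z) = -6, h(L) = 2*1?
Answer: 676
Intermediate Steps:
h(L) = 2
(32 + l(-1, h(6)))² = (32 - 6)² = 26² = 676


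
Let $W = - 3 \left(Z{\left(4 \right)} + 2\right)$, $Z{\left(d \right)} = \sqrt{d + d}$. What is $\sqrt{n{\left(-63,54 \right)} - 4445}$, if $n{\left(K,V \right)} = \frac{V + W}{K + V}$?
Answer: $\frac{\sqrt{-40053 + 6 \sqrt{2}}}{3} \approx 66.704 i$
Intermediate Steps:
$Z{\left(d \right)} = \sqrt{2} \sqrt{d}$ ($Z{\left(d \right)} = \sqrt{2 d} = \sqrt{2} \sqrt{d}$)
$W = -6 - 6 \sqrt{2}$ ($W = - 3 \left(\sqrt{2} \sqrt{4} + 2\right) = - 3 \left(\sqrt{2} \cdot 2 + 2\right) = - 3 \left(2 \sqrt{2} + 2\right) = - 3 \left(2 + 2 \sqrt{2}\right) = -6 - 6 \sqrt{2} \approx -14.485$)
$n{\left(K,V \right)} = \frac{-6 + V - 6 \sqrt{2}}{K + V}$ ($n{\left(K,V \right)} = \frac{V - \left(6 + 6 \sqrt{2}\right)}{K + V} = \frac{-6 + V - 6 \sqrt{2}}{K + V}$)
$\sqrt{n{\left(-63,54 \right)} - 4445} = \sqrt{\frac{-6 + 54 - 6 \sqrt{2}}{-63 + 54} - 4445} = \sqrt{\frac{48 - 6 \sqrt{2}}{-9} - 4445} = \sqrt{- \frac{48 - 6 \sqrt{2}}{9} - 4445} = \sqrt{\left(- \frac{16}{3} + \frac{2 \sqrt{2}}{3}\right) - 4445} = \sqrt{- \frac{13351}{3} + \frac{2 \sqrt{2}}{3}}$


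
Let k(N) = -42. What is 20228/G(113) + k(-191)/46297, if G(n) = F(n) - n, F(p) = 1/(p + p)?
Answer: -211649104370/1182286489 ≈ -179.02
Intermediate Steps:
F(p) = 1/(2*p)
G(n) = 1/(2*n) - n
20228/G(113) + k(-191)/46297 = 20228/((½)/113 - 1*113) - 42/46297 = 20228/((½)*(1/113) - 113) - 42*1/46297 = 20228/(1/226 - 113) - 42/46297 = 20228/(-25537/226) - 42/46297 = 20228*(-226/25537) - 42/46297 = -4571528/25537 - 42/46297 = -211649104370/1182286489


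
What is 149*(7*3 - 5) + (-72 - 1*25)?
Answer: 2287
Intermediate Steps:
149*(7*3 - 5) + (-72 - 1*25) = 149*(21 - 5) + (-72 - 25) = 149*16 - 97 = 2384 - 97 = 2287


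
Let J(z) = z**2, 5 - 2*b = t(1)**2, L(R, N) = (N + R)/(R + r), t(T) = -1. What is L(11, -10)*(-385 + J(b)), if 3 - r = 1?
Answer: -381/13 ≈ -29.308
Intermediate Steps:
r = 2 (r = 3 - 1*1 = 3 - 1 = 2)
L(R, N) = (N + R)/(2 + R) (L(R, N) = (N + R)/(R + 2) = (N + R)/(2 + R))
b = 2 (b = 5/2 - 1/2*(-1)**2 = 5/2 - 1/2*1 = 5/2 - 1/2 = 2)
L(11, -10)*(-385 + J(b)) = ((-10 + 11)/(2 + 11))*(-385 + 2**2) = (1/13)*(-385 + 4) = ((1/13)*1)*(-381) = (1/13)*(-381) = -381/13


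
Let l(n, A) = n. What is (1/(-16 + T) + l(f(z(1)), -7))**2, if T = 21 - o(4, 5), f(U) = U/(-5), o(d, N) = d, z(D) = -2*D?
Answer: 49/25 ≈ 1.9600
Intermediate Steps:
f(U) = -U/5 (f(U) = U*(-1/5) = -U/5)
T = 17 (T = 21 - 1*4 = 21 - 4 = 17)
(1/(-16 + T) + l(f(z(1)), -7))**2 = (1/(-16 + 17) - (-2)/5)**2 = (1/1 - 1/5*(-2))**2 = (1 + 2/5)**2 = (7/5)**2 = 49/25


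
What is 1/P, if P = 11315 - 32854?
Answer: -1/21539 ≈ -4.6427e-5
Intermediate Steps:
P = -21539
1/P = 1/(-21539) = -1/21539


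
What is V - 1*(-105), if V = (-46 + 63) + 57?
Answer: 179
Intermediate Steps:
V = 74 (V = 17 + 57 = 74)
V - 1*(-105) = 74 - 1*(-105) = 74 + 105 = 179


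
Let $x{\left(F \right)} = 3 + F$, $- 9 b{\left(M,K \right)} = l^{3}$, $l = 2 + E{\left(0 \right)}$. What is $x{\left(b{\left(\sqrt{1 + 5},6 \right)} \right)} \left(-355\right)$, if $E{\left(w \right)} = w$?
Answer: $- \frac{6745}{9} \approx -749.44$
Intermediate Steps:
$l = 2$ ($l = 2 + 0 = 2$)
$b{\left(M,K \right)} = - \frac{8}{9}$ ($b{\left(M,K \right)} = - \frac{2^{3}}{9} = \left(- \frac{1}{9}\right) 8 = - \frac{8}{9}$)
$x{\left(b{\left(\sqrt{1 + 5},6 \right)} \right)} \left(-355\right) = \left(3 - \frac{8}{9}\right) \left(-355\right) = \frac{19}{9} \left(-355\right) = - \frac{6745}{9}$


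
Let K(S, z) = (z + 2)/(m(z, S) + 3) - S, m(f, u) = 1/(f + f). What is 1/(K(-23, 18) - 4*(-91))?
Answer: 109/42903 ≈ 0.0025406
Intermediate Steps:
m(f, u) = 1/(2*f)
K(S, z) = -S + (2 + z)/(3 + 1/(2*z)) (K(S, z) = (z + 2)/(1/(2*z) + 3) - S = (2 + z)/(3 + 1/(2*z)) - S = -S + (2 + z)/(3 + 1/(2*z)))
1/(K(-23, 18) - 4*(-91)) = 1/((-1*(-23) - 2*18*(-2 - 1*18 + 3*(-23)))/(1 + 6*18) - 4*(-91)) = 1/((23 - 2*18*(-2 - 18 - 69))/(1 + 108) + 364) = 1/((23 - 2*18*(-89))/109 + 364) = 1/((23 + 3204)/109 + 364) = 1/((1/109)*3227 + 364) = 1/(3227/109 + 364) = 1/(42903/109) = 109/42903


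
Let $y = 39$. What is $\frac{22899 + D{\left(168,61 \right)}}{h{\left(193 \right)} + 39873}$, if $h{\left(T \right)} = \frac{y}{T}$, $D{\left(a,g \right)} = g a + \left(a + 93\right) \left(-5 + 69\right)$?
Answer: $\frac{3207081}{2565176} \approx 1.2502$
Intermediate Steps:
$D{\left(a,g \right)} = 5952 + 64 a + a g$ ($D{\left(a,g \right)} = a g + \left(93 + a\right) 64 = a g + \left(5952 + 64 a\right) = 5952 + 64 a + a g$)
$h{\left(T \right)} = \frac{39}{T}$
$\frac{22899 + D{\left(168,61 \right)}}{h{\left(193 \right)} + 39873} = \frac{22899 + \left(5952 + 64 \cdot 168 + 168 \cdot 61\right)}{\frac{39}{193} + 39873} = \frac{22899 + \left(5952 + 10752 + 10248\right)}{39 \cdot \frac{1}{193} + 39873} = \frac{22899 + 26952}{\frac{39}{193} + 39873} = \frac{49851}{\frac{7695528}{193}} = 49851 \cdot \frac{193}{7695528} = \frac{3207081}{2565176}$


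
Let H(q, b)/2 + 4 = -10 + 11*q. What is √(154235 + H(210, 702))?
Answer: √158827 ≈ 398.53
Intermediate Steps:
H(q, b) = -28 + 22*q (H(q, b) = -8 + 2*(-10 + 11*q) = -8 + (-20 + 22*q) = -28 + 22*q)
√(154235 + H(210, 702)) = √(154235 + (-28 + 22*210)) = √(154235 + (-28 + 4620)) = √(154235 + 4592) = √158827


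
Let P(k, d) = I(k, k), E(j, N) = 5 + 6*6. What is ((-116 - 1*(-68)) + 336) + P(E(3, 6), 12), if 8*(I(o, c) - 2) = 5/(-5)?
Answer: 2319/8 ≈ 289.88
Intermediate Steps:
E(j, N) = 41 (E(j, N) = 5 + 36 = 41)
I(o, c) = 15/8 (I(o, c) = 2 + (5/(-5))/8 = 2 + (5*(-1/5))/8 = 2 + (1/8)*(-1) = 2 - 1/8 = 15/8)
P(k, d) = 15/8
((-116 - 1*(-68)) + 336) + P(E(3, 6), 12) = ((-116 - 1*(-68)) + 336) + 15/8 = ((-116 + 68) + 336) + 15/8 = (-48 + 336) + 15/8 = 288 + 15/8 = 2319/8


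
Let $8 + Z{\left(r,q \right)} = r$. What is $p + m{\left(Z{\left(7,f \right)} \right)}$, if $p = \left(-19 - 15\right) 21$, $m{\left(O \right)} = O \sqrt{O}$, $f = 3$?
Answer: $-714 - i \approx -714.0 - 1.0 i$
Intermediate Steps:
$Z{\left(r,q \right)} = -8 + r$
$m{\left(O \right)} = O^{\frac{3}{2}}$
$p = -714$ ($p = \left(-34\right) 21 = -714$)
$p + m{\left(Z{\left(7,f \right)} \right)} = -714 + \left(-8 + 7\right)^{\frac{3}{2}} = -714 + \left(-1\right)^{\frac{3}{2}} = -714 - i$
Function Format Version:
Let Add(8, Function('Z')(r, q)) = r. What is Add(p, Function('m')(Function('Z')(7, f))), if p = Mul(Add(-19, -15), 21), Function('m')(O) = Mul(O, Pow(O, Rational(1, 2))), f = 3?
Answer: Add(-714, Mul(-1, I)) ≈ Add(-714.00, Mul(-1.0000, I))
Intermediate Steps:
Function('Z')(r, q) = Add(-8, r)
Function('m')(O) = Pow(O, Rational(3, 2))
p = -714 (p = Mul(-34, 21) = -714)
Add(p, Function('m')(Function('Z')(7, f))) = Add(-714, Pow(Add(-8, 7), Rational(3, 2))) = Add(-714, Pow(-1, Rational(3, 2))) = Add(-714, Mul(-1, I))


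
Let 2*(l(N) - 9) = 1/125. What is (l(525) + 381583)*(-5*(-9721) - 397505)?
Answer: -665687250978/5 ≈ -1.3314e+11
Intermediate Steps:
l(N) = 2251/250 (l(N) = 9 + (½)/125 = 9 + (½)*(1/125) = 9 + 1/250 = 2251/250)
(l(525) + 381583)*(-5*(-9721) - 397505) = (2251/250 + 381583)*(-5*(-9721) - 397505) = 95398001*(48605 - 397505)/250 = (95398001/250)*(-348900) = -665687250978/5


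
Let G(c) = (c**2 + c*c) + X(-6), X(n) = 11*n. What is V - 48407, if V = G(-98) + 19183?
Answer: -10082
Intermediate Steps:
G(c) = -66 + 2*c**2 (G(c) = (c**2 + c*c) + 11*(-6) = (c**2 + c**2) - 66 = 2*c**2 - 66 = -66 + 2*c**2)
V = 38325 (V = (-66 + 2*(-98)**2) + 19183 = (-66 + 2*9604) + 19183 = (-66 + 19208) + 19183 = 19142 + 19183 = 38325)
V - 48407 = 38325 - 48407 = -10082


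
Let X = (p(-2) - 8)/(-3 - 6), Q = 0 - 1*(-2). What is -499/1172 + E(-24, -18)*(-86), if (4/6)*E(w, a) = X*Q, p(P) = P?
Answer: -1009417/3516 ≈ -287.09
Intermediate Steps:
Q = 2 (Q = 0 + 2 = 2)
X = 10/9 (X = (-2 - 8)/(-3 - 6) = -10/(-9) = -10*(-⅑) = 10/9 ≈ 1.1111)
E(w, a) = 10/3 (E(w, a) = 3*((10/9)*2)/2 = (3/2)*(20/9) = 10/3)
-499/1172 + E(-24, -18)*(-86) = -499/1172 + (10/3)*(-86) = -499*1/1172 - 860/3 = -499/1172 - 860/3 = -1009417/3516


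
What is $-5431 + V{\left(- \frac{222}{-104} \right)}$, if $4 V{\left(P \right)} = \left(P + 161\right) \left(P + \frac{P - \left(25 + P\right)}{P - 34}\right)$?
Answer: $- \frac{95201286731}{17922112} \approx -5311.9$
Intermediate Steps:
$V{\left(P \right)} = \frac{\left(161 + P\right) \left(P - \frac{25}{-34 + P}\right)}{4}$ ($V{\left(P \right)} = \frac{\left(P + 161\right) \left(P + \frac{P - \left(25 + P\right)}{P - 34}\right)}{4} = \frac{\left(161 + P\right) \left(P - \frac{25}{-34 + P}\right)}{4}$)
$-5431 + V{\left(- \frac{222}{-104} \right)} = -5431 + \frac{-4025 + \left(- \frac{222}{-104}\right)^{3} - 5499 \left(- \frac{222}{-104}\right) + 127 \left(- \frac{222}{-104}\right)^{2}}{4 \left(-34 - \frac{222}{-104}\right)} = -5431 + \frac{-4025 + \left(\left(-222\right) \left(- \frac{1}{104}\right)\right)^{3} - 5499 \left(\left(-222\right) \left(- \frac{1}{104}\right)\right) + 127 \left(\left(-222\right) \left(- \frac{1}{104}\right)\right)^{2}}{4 \left(-34 - - \frac{111}{52}\right)} = -5431 + \frac{-4025 + \left(\frac{111}{52}\right)^{3} - \frac{46953}{4} + 127 \left(\frac{111}{52}\right)^{2}}{4 \left(-34 + \frac{111}{52}\right)} = -5431 + \frac{-4025 + \frac{1367631}{140608} - \frac{46953}{4} + 127 \cdot \frac{12321}{2704}}{4 \left(- \frac{1657}{52}\right)} = -5431 + \frac{1}{4} \left(- \frac{52}{1657}\right) \left(-4025 + \frac{1367631}{140608} - \frac{46953}{4} + \frac{1564767}{2704}\right) = -5431 + \frac{1}{4} \left(- \frac{52}{1657}\right) \left(- \frac{2133703541}{140608}\right) = -5431 + \frac{2133703541}{17922112} = - \frac{95201286731}{17922112}$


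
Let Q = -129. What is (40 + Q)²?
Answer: 7921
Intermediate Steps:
(40 + Q)² = (40 - 129)² = (-89)² = 7921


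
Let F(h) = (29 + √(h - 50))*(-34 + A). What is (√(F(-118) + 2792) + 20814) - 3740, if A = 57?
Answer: 17074 + √(3459 + 46*I*√42) ≈ 17133.0 + 2.5321*I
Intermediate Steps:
F(h) = 667 + 23*√(-50 + h) (F(h) = (29 + √(h - 50))*(-34 + 57) = (29 + √(-50 + h))*23 = 667 + 23*√(-50 + h))
(√(F(-118) + 2792) + 20814) - 3740 = (√((667 + 23*√(-50 - 118)) + 2792) + 20814) - 3740 = (√((667 + 23*√(-168)) + 2792) + 20814) - 3740 = (√((667 + 23*(2*I*√42)) + 2792) + 20814) - 3740 = (√((667 + 46*I*√42) + 2792) + 20814) - 3740 = (√(3459 + 46*I*√42) + 20814) - 3740 = (20814 + √(3459 + 46*I*√42)) - 3740 = 17074 + √(3459 + 46*I*√42)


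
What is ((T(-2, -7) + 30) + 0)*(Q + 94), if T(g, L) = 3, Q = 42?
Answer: 4488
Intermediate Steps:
((T(-2, -7) + 30) + 0)*(Q + 94) = ((3 + 30) + 0)*(42 + 94) = (33 + 0)*136 = 33*136 = 4488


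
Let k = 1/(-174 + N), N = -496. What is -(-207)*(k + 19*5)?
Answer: 13175343/670 ≈ 19665.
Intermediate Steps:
k = -1/670 (k = 1/(-174 - 496) = 1/(-670) = -1/670 ≈ -0.0014925)
-(-207)*(k + 19*5) = -(-207)*(-1/670 + 19*5) = -(-207)*(-1/670 + 95) = -(-207)*63649/670 = -1*(-13175343/670) = 13175343/670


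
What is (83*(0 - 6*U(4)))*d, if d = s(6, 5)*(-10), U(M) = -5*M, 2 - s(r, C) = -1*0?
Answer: -199200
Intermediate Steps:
s(r, C) = 2 (s(r, C) = 2 - (-1)*0 = 2 - 1*0 = 2 + 0 = 2)
d = -20 (d = 2*(-10) = -20)
(83*(0 - 6*U(4)))*d = (83*(0 - (-30)*4))*(-20) = (83*(0 - 6*(-20)))*(-20) = (83*(0 + 120))*(-20) = (83*120)*(-20) = 9960*(-20) = -199200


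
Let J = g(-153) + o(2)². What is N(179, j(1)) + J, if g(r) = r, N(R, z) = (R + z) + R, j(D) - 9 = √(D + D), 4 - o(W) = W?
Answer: 218 + √2 ≈ 219.41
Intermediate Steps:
o(W) = 4 - W
j(D) = 9 + √2*√D (j(D) = 9 + √(D + D) = 9 + √(2*D) = 9 + √2*√D)
N(R, z) = z + 2*R
J = -149 (J = -153 + (4 - 1*2)² = -153 + (4 - 2)² = -153 + 2² = -153 + 4 = -149)
N(179, j(1)) + J = ((9 + √2*√1) + 2*179) - 149 = ((9 + √2*1) + 358) - 149 = ((9 + √2) + 358) - 149 = (367 + √2) - 149 = 218 + √2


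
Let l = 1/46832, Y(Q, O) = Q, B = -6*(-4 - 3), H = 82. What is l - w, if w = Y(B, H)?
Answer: -1966943/46832 ≈ -42.000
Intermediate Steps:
B = 42 (B = -6*(-7) = 42)
l = 1/46832 ≈ 2.1353e-5
w = 42
l - w = 1/46832 - 1*42 = 1/46832 - 42 = -1966943/46832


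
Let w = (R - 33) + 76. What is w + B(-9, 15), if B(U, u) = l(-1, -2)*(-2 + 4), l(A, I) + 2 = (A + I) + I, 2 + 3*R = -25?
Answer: 20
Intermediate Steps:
R = -9 (R = -2/3 + (1/3)*(-25) = -2/3 - 25/3 = -9)
l(A, I) = -2 + A + 2*I (l(A, I) = -2 + ((A + I) + I) = -2 + (A + 2*I) = -2 + A + 2*I)
w = 34 (w = (-9 - 33) + 76 = -42 + 76 = 34)
B(U, u) = -14 (B(U, u) = (-2 - 1 + 2*(-2))*(-2 + 4) = (-2 - 1 - 4)*2 = -7*2 = -14)
w + B(-9, 15) = 34 - 14 = 20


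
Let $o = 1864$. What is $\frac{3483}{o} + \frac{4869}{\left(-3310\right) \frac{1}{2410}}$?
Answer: $- \frac{2186118783}{616984} \approx -3543.2$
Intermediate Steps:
$\frac{3483}{o} + \frac{4869}{\left(-3310\right) \frac{1}{2410}} = \frac{3483}{1864} + \frac{4869}{\left(-3310\right) \frac{1}{2410}} = 3483 \cdot \frac{1}{1864} + \frac{4869}{\left(-3310\right) \frac{1}{2410}} = \frac{3483}{1864} + \frac{4869}{- \frac{331}{241}} = \frac{3483}{1864} + 4869 \left(- \frac{241}{331}\right) = \frac{3483}{1864} - \frac{1173429}{331} = - \frac{2186118783}{616984}$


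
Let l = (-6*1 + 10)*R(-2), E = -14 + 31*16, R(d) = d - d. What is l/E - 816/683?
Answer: -816/683 ≈ -1.1947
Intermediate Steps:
R(d) = 0
E = 482 (E = -14 + 496 = 482)
l = 0 (l = (-6*1 + 10)*0 = (-6 + 10)*0 = 4*0 = 0)
l/E - 816/683 = 0/482 - 816/683 = 0*(1/482) - 816*1/683 = 0 - 816/683 = -816/683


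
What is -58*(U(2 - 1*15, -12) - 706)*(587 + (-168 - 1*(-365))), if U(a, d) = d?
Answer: 32648896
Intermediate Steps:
-58*(U(2 - 1*15, -12) - 706)*(587 + (-168 - 1*(-365))) = -58*(-12 - 706)*(587 + (-168 - 1*(-365))) = -(-41644)*(587 + (-168 + 365)) = -(-41644)*(587 + 197) = -(-41644)*784 = -58*(-562912) = 32648896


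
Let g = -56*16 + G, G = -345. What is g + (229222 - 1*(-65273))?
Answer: 293254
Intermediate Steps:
g = -1241 (g = -56*16 - 345 = -896 - 345 = -1241)
g + (229222 - 1*(-65273)) = -1241 + (229222 - 1*(-65273)) = -1241 + (229222 + 65273) = -1241 + 294495 = 293254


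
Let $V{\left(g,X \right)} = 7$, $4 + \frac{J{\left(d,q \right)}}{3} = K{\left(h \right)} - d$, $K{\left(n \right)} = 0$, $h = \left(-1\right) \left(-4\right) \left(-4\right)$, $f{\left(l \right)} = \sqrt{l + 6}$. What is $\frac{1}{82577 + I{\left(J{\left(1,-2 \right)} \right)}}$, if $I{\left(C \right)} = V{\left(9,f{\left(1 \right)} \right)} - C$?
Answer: $\frac{1}{82599} \approx 1.2107 \cdot 10^{-5}$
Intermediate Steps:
$f{\left(l \right)} = \sqrt{6 + l}$
$h = -16$ ($h = 4 \left(-4\right) = -16$)
$J{\left(d,q \right)} = -12 - 3 d$ ($J{\left(d,q \right)} = -12 + 3 \left(0 - d\right) = -12 + 3 \left(- d\right) = -12 - 3 d$)
$I{\left(C \right)} = 7 - C$
$\frac{1}{82577 + I{\left(J{\left(1,-2 \right)} \right)}} = \frac{1}{82577 + \left(7 - \left(-12 - 3\right)\right)} = \frac{1}{82577 + \left(7 - -15\right)} = \frac{1}{82577 + \left(7 + 15\right)} = \frac{1}{82577 + 22} = \frac{1}{82599}$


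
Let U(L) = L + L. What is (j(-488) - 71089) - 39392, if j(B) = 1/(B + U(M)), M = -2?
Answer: -54356653/492 ≈ -1.1048e+5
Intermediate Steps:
U(L) = 2*L
j(B) = 1/(-4 + B) (j(B) = 1/(B + 2*(-2)) = 1/(B - 4) = 1/(-4 + B))
(j(-488) - 71089) - 39392 = (1/(-4 - 488) - 71089) - 39392 = (1/(-492) - 71089) - 39392 = (-1/492 - 71089) - 39392 = -34975789/492 - 39392 = -54356653/492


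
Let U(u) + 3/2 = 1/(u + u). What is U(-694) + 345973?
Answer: 480208441/1388 ≈ 3.4597e+5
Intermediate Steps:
U(u) = -3/2 + 1/(2*u) (U(u) = -3/2 + 1/(u + u) = -3/2 + 1/(2*u))
U(-694) + 345973 = (½)*(1 - 3*(-694))/(-694) + 345973 = (½)*(-1/694)*(1 + 2082) + 345973 = (½)*(-1/694)*2083 + 345973 = -2083/1388 + 345973 = 480208441/1388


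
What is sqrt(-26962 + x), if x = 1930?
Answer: 2*I*sqrt(6258) ≈ 158.22*I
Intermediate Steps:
sqrt(-26962 + x) = sqrt(-26962 + 1930) = sqrt(-25032) = 2*I*sqrt(6258)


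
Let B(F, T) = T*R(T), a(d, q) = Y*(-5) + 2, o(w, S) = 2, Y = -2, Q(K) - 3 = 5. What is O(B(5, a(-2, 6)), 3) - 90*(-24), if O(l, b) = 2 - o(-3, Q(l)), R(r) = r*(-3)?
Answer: 2160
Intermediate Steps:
Q(K) = 8 (Q(K) = 3 + 5 = 8)
R(r) = -3*r
a(d, q) = 12 (a(d, q) = -2*(-5) + 2 = 10 + 2 = 12)
B(F, T) = -3*T² (B(F, T) = T*(-3*T) = -3*T²)
O(l, b) = 0 (O(l, b) = 2 - 1*2 = 2 - 2 = 0)
O(B(5, a(-2, 6)), 3) - 90*(-24) = 0 - 90*(-24) = 0 + 2160 = 2160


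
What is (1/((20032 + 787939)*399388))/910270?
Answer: 1/293738596149551960 ≈ 3.4044e-18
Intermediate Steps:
(1/((20032 + 787939)*399388))/910270 = ((1/399388)/807971)*(1/910270) = ((1/807971)*(1/399388))*(1/910270) = (1/322693921748)*(1/910270) = 1/293738596149551960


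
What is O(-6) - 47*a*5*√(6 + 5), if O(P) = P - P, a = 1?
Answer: -235*√11 ≈ -779.41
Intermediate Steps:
O(P) = 0
O(-6) - 47*a*5*√(6 + 5) = 0 - 47*1*5*√(6 + 5) = 0 - 235*√11 = -235*√11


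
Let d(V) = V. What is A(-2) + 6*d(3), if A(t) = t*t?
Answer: 22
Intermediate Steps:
A(t) = t²
A(-2) + 6*d(3) = (-2)² + 6*3 = 4 + 18 = 22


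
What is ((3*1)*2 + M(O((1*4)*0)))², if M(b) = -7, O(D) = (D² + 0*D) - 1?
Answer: 1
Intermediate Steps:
O(D) = -1 + D² (O(D) = (D² + 0) - 1 = D² - 1 = -1 + D²)
((3*1)*2 + M(O((1*4)*0)))² = ((3*1)*2 - 7)² = (3*2 - 7)² = (6 - 7)² = (-1)² = 1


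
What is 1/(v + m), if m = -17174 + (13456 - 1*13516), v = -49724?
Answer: -1/66958 ≈ -1.4935e-5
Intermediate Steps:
m = -17234 (m = -17174 + (13456 - 13516) = -17174 - 60 = -17234)
1/(v + m) = 1/(-49724 - 17234) = 1/(-66958) = -1/66958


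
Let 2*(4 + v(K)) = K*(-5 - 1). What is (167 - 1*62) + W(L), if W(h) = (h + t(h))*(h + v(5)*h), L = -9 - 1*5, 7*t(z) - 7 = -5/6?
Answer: -3201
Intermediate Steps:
t(z) = 37/42 (t(z) = 1 + (-5/6)/7 = 1 + (-5*1/6)/7 = 1 + (1/7)*(-5/6) = 1 - 5/42 = 37/42)
v(K) = -4 - 3*K (v(K) = -4 + (K*(-5 - 1))/2 = -4 + (K*(-6))/2 = -4 + (-6*K)/2 = -4 - 3*K)
L = -14 (L = -9 - 5 = -14)
W(h) = -18*h*(37/42 + h) (W(h) = (h + 37/42)*(h + (-4 - 3*5)*h) = (37/42 + h)*(h + (-4 - 15)*h) = (37/42 + h)*(h - 19*h) = (37/42 + h)*(-18*h) = -18*h*(37/42 + h))
(167 - 1*62) + W(L) = (167 - 1*62) - 3/7*(-14)*(37 + 42*(-14)) = (167 - 62) - 3/7*(-14)*(37 - 588) = 105 - 3/7*(-14)*(-551) = 105 - 3306 = -3201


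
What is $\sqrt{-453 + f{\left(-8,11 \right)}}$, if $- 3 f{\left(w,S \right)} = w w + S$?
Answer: $i \sqrt{478} \approx 21.863 i$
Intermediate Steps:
$f{\left(w,S \right)} = - \frac{S}{3} - \frac{w^{2}}{3}$ ($f{\left(w,S \right)} = - \frac{w w + S}{3} = - \frac{w^{2} + S}{3} = - \frac{S + w^{2}}{3} = - \frac{S}{3} - \frac{w^{2}}{3}$)
$\sqrt{-453 + f{\left(-8,11 \right)}} = \sqrt{-453 - \left(\frac{11}{3} + \frac{\left(-8\right)^{2}}{3}\right)} = \sqrt{-453 - 25} = \sqrt{-478} = i \sqrt{478}$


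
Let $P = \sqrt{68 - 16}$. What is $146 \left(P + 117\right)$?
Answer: $17082 + 292 \sqrt{13} \approx 18135.0$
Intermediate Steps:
$P = 2 \sqrt{13}$ ($P = \sqrt{52} = 2 \sqrt{13} \approx 7.2111$)
$146 \left(P + 117\right) = 146 \left(2 \sqrt{13} + 117\right) = 146 \left(117 + 2 \sqrt{13}\right) = 17082 + 292 \sqrt{13}$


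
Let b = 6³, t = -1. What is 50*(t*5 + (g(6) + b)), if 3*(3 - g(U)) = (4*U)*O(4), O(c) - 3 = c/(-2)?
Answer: 10300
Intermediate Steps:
O(c) = 3 - c/2 (O(c) = 3 + c/(-2) = 3 + c*(-½) = 3 - c/2)
b = 216
g(U) = 3 - 4*U/3 (g(U) = 3 - 4*U*(3 - ½*4)/3 = 3 - 4*U*(3 - 2)/3 = 3 - 4*U/3)
50*(t*5 + (g(6) + b)) = 50*(-1*5 + ((3 - 4/3*6) + 216)) = 50*(-5 + ((3 - 8) + 216)) = 50*(-5 + (-5 + 216)) = 50*(-5 + 211) = 50*206 = 10300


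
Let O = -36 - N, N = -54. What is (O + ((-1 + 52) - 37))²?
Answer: 1024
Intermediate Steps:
O = 18 (O = -36 - 1*(-54) = -36 + 54 = 18)
(O + ((-1 + 52) - 37))² = (18 + ((-1 + 52) - 37))² = (18 + (51 - 37))² = (18 + 14)² = 32² = 1024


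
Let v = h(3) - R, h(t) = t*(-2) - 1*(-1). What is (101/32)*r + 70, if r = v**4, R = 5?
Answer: 63265/2 ≈ 31633.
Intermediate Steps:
h(t) = 1 - 2*t (h(t) = -2*t + 1 = 1 - 2*t)
v = -10 (v = (1 - 2*3) - 1*5 = (1 - 6) - 5 = -5 - 5 = -10)
r = 10000 (r = (-10)**4 = 10000)
(101/32)*r + 70 = (101/32)*10000 + 70 = 63125/2 + 70 = 63265/2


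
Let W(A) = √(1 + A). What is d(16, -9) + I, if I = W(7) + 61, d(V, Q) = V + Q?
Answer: 68 + 2*√2 ≈ 70.828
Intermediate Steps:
d(V, Q) = Q + V
I = 61 + 2*√2 (I = √(1 + 7) + 61 = √8 + 61 = 2*√2 + 61 = 61 + 2*√2 ≈ 63.828)
d(16, -9) + I = (-9 + 16) + (61 + 2*√2) = 7 + (61 + 2*√2) = 68 + 2*√2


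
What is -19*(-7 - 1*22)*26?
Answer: 14326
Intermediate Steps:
-19*(-7 - 1*22)*26 = -19*(-7 - 22)*26 = -19*(-29)*26 = 551*26 = 14326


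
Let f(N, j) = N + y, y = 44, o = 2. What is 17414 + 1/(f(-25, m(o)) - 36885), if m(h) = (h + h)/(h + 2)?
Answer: 641984523/36866 ≈ 17414.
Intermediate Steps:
m(h) = 2*h/(2 + h) (m(h) = (2*h)/(2 + h) = 2*h/(2 + h))
f(N, j) = 44 + N (f(N, j) = N + 44 = 44 + N)
17414 + 1/(f(-25, m(o)) - 36885) = 17414 + 1/((44 - 25) - 36885) = 17414 + 1/(19 - 36885) = 17414 + 1/(-36866) = 17414 - 1/36866 = 641984523/36866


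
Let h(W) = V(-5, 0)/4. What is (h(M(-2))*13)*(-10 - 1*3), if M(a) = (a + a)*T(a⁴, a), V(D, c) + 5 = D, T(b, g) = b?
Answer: 845/2 ≈ 422.50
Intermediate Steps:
V(D, c) = -5 + D
M(a) = 2*a⁵ (M(a) = (a + a)*a⁴ = (2*a)*a⁴ = 2*a⁵)
h(W) = -5/2 (h(W) = (-5 - 5)/4 = -10*¼ = -5/2)
(h(M(-2))*13)*(-10 - 1*3) = (-5/2*13)*(-10 - 1*3) = -65*(-10 - 3)/2 = -65/2*(-13) = 845/2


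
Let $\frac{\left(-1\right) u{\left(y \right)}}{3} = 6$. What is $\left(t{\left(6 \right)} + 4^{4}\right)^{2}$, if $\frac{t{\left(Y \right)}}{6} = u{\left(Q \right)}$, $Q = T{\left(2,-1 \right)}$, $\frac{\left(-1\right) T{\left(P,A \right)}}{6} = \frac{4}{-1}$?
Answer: $21904$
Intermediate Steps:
$T{\left(P,A \right)} = 24$ ($T{\left(P,A \right)} = - 6 \frac{4}{-1} = - 6 \cdot 4 \left(-1\right) = \left(-6\right) \left(-4\right) = 24$)
$Q = 24$
$u{\left(y \right)} = -18$ ($u{\left(y \right)} = \left(-3\right) 6 = -18$)
$t{\left(Y \right)} = -108$ ($t{\left(Y \right)} = 6 \left(-18\right) = -108$)
$\left(t{\left(6 \right)} + 4^{4}\right)^{2} = \left(-108 + 4^{4}\right)^{2} = \left(-108 + 256\right)^{2} = 148^{2} = 21904$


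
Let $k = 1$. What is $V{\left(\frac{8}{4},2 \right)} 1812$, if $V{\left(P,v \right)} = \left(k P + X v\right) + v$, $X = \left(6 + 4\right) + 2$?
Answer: $50736$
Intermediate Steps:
$X = 12$ ($X = 10 + 2 = 12$)
$V{\left(P,v \right)} = P + 13 v$ ($V{\left(P,v \right)} = \left(1 P + 12 v\right) + v = \left(P + 12 v\right) + v = P + 13 v$)
$V{\left(\frac{8}{4},2 \right)} 1812 = \left(\frac{8}{4} + 13 \cdot 2\right) 1812 = \left(8 \cdot \frac{1}{4} + 26\right) 1812 = \left(2 + 26\right) 1812 = 28 \cdot 1812 = 50736$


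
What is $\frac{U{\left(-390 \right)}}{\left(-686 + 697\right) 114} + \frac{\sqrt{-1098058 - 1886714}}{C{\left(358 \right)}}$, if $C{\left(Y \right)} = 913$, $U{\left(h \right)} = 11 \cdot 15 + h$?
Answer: $- \frac{75}{418} + \frac{2 i \sqrt{746193}}{913} \approx -0.17943 + 1.8923 i$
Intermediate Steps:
$U{\left(h \right)} = 165 + h$
$\frac{U{\left(-390 \right)}}{\left(-686 + 697\right) 114} + \frac{\sqrt{-1098058 - 1886714}}{C{\left(358 \right)}} = \frac{165 - 390}{\left(-686 + 697\right) 114} + \frac{\sqrt{-1098058 - 1886714}}{913} = - \frac{225}{11 \cdot 114} + \sqrt{-2984772} \cdot \frac{1}{913} = - \frac{225}{1254} + 2 i \sqrt{746193} \cdot \frac{1}{913} = \left(-225\right) \frac{1}{1254} + \frac{2 i \sqrt{746193}}{913} = - \frac{75}{418} + \frac{2 i \sqrt{746193}}{913}$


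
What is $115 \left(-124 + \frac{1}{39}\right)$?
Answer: $- \frac{556025}{39} \approx -14257.0$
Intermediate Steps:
$115 \left(-124 + \frac{1}{39}\right) = 115 \left(- \frac{4835}{39}\right) = - \frac{556025}{39}$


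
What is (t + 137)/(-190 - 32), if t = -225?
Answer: 44/111 ≈ 0.39640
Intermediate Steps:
(t + 137)/(-190 - 32) = (-225 + 137)/(-190 - 32) = -88/(-222) = -88*(-1/222) = 44/111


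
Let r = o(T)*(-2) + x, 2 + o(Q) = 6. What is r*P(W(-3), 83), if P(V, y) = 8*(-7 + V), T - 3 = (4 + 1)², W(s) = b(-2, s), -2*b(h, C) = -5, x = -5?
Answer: 468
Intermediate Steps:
b(h, C) = 5/2 (b(h, C) = -½*(-5) = 5/2)
W(s) = 5/2
T = 28 (T = 3 + (4 + 1)² = 3 + 5² = 3 + 25 = 28)
o(Q) = 4 (o(Q) = -2 + 6 = 4)
P(V, y) = -56 + 8*V
r = -13 (r = 4*(-2) - 5 = -8 - 5 = -13)
r*P(W(-3), 83) = -13*(-56 + 8*(5/2)) = -13*(-56 + 20) = -13*(-36) = 468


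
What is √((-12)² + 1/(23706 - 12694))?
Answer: √4365511937/5506 ≈ 12.000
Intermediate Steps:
√((-12)² + 1/(23706 - 12694)) = √(144 + 1/11012) = √(1585729/11012) = √4365511937/5506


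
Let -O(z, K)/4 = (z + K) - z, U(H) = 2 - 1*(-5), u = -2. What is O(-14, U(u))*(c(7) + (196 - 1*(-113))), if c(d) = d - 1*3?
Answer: -8764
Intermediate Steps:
c(d) = -3 + d (c(d) = d - 3 = -3 + d)
U(H) = 7 (U(H) = 2 + 5 = 7)
O(z, K) = -4*K (O(z, K) = -4*((z + K) - z) = -4*((K + z) - z) = -4*K)
O(-14, U(u))*(c(7) + (196 - 1*(-113))) = (-4*7)*((-3 + 7) + (196 - 1*(-113))) = -28*(4 + (196 + 113)) = -28*(4 + 309) = -28*313 = -8764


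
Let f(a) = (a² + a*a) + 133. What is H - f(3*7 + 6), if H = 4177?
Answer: 2586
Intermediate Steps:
f(a) = 133 + 2*a² (f(a) = (a² + a²) + 133 = 2*a² + 133 = 133 + 2*a²)
H - f(3*7 + 6) = 4177 - (133 + 2*(3*7 + 6)²) = 4177 - (133 + 2*(21 + 6)²) = 4177 - (133 + 2*27²) = 4177 - (133 + 2*729) = 4177 - (133 + 1458) = 4177 - 1*1591 = 4177 - 1591 = 2586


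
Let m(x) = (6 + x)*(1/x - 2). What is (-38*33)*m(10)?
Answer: 190608/5 ≈ 38122.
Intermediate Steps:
m(x) = (-2 + 1/x)*(6 + x) (m(x) = (6 + x)*(1/x - 2) = (6 + x)*(-2 + 1/x) = (-2 + 1/x)*(6 + x))
(-38*33)*m(10) = (-38*33)*(-11 - 2*10 + 6/10) = -1254*(-11 - 20 + 6*(1/10)) = -1254*(-11 - 20 + 3/5) = -1254*(-152/5) = 190608/5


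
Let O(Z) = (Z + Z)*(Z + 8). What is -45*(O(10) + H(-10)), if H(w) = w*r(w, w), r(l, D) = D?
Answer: -20700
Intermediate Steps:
O(Z) = 2*Z*(8 + Z) (O(Z) = (2*Z)*(8 + Z) = 2*Z*(8 + Z))
H(w) = w**2 (H(w) = w*w = w**2)
-45*(O(10) + H(-10)) = -45*(2*10*(8 + 10) + (-10)**2) = -45*(2*10*18 + 100) = -45*(360 + 100) = -45*460 = -20700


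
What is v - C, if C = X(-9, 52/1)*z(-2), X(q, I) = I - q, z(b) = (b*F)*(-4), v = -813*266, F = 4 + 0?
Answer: -218210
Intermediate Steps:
F = 4
v = -216258
z(b) = -16*b (z(b) = (b*4)*(-4) = (4*b)*(-4) = -16*b)
C = 1952 (C = (52/1 - 1*(-9))*(-16*(-2)) = (52*1 + 9)*32 = (52 + 9)*32 = 61*32 = 1952)
v - C = -216258 - 1*1952 = -216258 - 1952 = -218210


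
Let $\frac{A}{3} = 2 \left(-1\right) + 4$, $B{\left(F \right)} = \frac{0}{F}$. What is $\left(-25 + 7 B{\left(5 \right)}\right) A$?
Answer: $-150$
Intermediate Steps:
$B{\left(F \right)} = 0$
$A = 6$ ($A = 3 \left(2 \left(-1\right) + 4\right) = 3 \left(-2 + 4\right) = 3 \cdot 2 = 6$)
$\left(-25 + 7 B{\left(5 \right)}\right) A = \left(-25 + 7 \cdot 0\right) 6 = \left(-25 + 0\right) 6 = \left(-25\right) 6 = -150$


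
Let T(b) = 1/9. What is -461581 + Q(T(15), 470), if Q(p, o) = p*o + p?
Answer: -1384586/3 ≈ -4.6153e+5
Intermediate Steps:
T(b) = ⅑
Q(p, o) = p + o*p (Q(p, o) = o*p + p = p + o*p)
-461581 + Q(T(15), 470) = -461581 + (1 + 470)/9 = -461581 + (⅑)*471 = -461581 + 157/3 = -1384586/3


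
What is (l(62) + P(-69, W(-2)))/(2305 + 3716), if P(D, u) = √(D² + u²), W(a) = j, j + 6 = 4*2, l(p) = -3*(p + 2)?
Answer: -64/2007 + √4765/6021 ≈ -0.020424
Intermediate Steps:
l(p) = -6 - 3*p (l(p) = -3*(2 + p) = -6 - 3*p)
j = 2 (j = -6 + 4*2 = -6 + 8 = 2)
W(a) = 2
(l(62) + P(-69, W(-2)))/(2305 + 3716) = ((-6 - 3*62) + √((-69)² + 2²))/(2305 + 3716) = ((-6 - 186) + √(4761 + 4))/6021 = (-192 + √4765)*(1/6021) = -64/2007 + √4765/6021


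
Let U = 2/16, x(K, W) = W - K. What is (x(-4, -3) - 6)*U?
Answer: -5/8 ≈ -0.62500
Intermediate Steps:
U = ⅛ (U = 2*(1/16) = ⅛ ≈ 0.12500)
(x(-4, -3) - 6)*U = ((-3 - 1*(-4)) - 6)*(⅛) = ((-3 + 4) - 6)*(⅛) = (1 - 6)*(⅛) = -5*⅛ = -5/8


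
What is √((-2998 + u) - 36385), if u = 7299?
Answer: 2*I*√8021 ≈ 179.12*I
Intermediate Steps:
√((-2998 + u) - 36385) = √((-2998 + 7299) - 36385) = √(4301 - 36385) = √(-32084) = 2*I*√8021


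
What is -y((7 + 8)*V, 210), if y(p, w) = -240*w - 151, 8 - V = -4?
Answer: 50551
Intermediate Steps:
V = 12 (V = 8 - 1*(-4) = 8 + 4 = 12)
y(p, w) = -151 - 240*w
-y((7 + 8)*V, 210) = -(-151 - 240*210) = -(-151 - 50400) = -1*(-50551) = 50551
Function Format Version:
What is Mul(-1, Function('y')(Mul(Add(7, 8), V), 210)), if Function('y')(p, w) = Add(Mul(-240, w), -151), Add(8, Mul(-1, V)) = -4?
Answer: 50551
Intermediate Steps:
V = 12 (V = Add(8, Mul(-1, -4)) = Add(8, 4) = 12)
Function('y')(p, w) = Add(-151, Mul(-240, w))
Mul(-1, Function('y')(Mul(Add(7, 8), V), 210)) = Mul(-1, Add(-151, Mul(-240, 210))) = Mul(-1, Add(-151, -50400)) = Mul(-1, -50551) = 50551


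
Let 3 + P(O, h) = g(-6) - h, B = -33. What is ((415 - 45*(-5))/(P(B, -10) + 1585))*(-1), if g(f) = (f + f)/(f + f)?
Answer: -640/1593 ≈ -0.40176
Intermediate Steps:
g(f) = 1 (g(f) = (2*f)/((2*f)) = (2*f)*(1/(2*f)) = 1)
P(O, h) = -2 - h (P(O, h) = -3 + (1 - h) = -2 - h)
((415 - 45*(-5))/(P(B, -10) + 1585))*(-1) = ((415 - 45*(-5))/((-2 - 1*(-10)) + 1585))*(-1) = ((415 + 225)/((-2 + 10) + 1585))*(-1) = (640/(8 + 1585))*(-1) = (640/1593)*(-1) = -640/1593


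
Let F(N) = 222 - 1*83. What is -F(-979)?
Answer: -139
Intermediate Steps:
F(N) = 139 (F(N) = 222 - 83 = 139)
-F(-979) = -1*139 = -139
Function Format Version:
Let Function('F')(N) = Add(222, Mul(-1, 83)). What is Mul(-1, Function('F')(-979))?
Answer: -139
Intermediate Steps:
Function('F')(N) = 139 (Function('F')(N) = Add(222, -83) = 139)
Mul(-1, Function('F')(-979)) = Mul(-1, 139) = -139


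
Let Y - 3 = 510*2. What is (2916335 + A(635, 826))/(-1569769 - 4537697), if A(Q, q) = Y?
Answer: -1458679/3053733 ≈ -0.47767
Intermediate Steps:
Y = 1023 (Y = 3 + 510*2 = 3 + 1020 = 1023)
A(Q, q) = 1023
(2916335 + A(635, 826))/(-1569769 - 4537697) = (2916335 + 1023)/(-1569769 - 4537697) = 2917358/(-6107466) = 2917358*(-1/6107466) = -1458679/3053733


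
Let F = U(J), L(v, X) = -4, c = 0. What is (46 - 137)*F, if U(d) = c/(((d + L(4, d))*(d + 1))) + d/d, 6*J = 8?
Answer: -91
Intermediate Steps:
J = 4/3 (J = (1/6)*8 = 4/3 ≈ 1.3333)
U(d) = 1 (U(d) = 0/(((d - 4)*(d + 1))) + d/d = 0/(((-4 + d)*(1 + d))) + 1 = 0/(((1 + d)*(-4 + d))) + 1 = 0*(1/((1 + d)*(-4 + d))) + 1 = 0 + 1 = 1)
F = 1
(46 - 137)*F = (46 - 137)*1 = -91*1 = -91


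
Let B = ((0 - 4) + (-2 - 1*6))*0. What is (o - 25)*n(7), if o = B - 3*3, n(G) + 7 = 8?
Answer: -34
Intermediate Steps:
n(G) = 1 (n(G) = -7 + 8 = 1)
B = 0 (B = (-4 + (-2 - 6))*0 = (-4 - 8)*0 = -12*0 = 0)
o = -9 (o = 0 - 3*3 = 0 - 9 = -9)
(o - 25)*n(7) = (-9 - 25)*1 = -34*1 = -34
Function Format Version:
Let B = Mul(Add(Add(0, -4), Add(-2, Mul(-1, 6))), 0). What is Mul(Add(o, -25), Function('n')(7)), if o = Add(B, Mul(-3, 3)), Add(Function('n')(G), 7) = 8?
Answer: -34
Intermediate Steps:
Function('n')(G) = 1 (Function('n')(G) = Add(-7, 8) = 1)
B = 0 (B = Mul(Add(-4, Add(-2, -6)), 0) = Mul(Add(-4, -8), 0) = Mul(-12, 0) = 0)
o = -9 (o = Add(0, Mul(-3, 3)) = Add(0, -9) = -9)
Mul(Add(o, -25), Function('n')(7)) = Mul(Add(-9, -25), 1) = Mul(-34, 1) = -34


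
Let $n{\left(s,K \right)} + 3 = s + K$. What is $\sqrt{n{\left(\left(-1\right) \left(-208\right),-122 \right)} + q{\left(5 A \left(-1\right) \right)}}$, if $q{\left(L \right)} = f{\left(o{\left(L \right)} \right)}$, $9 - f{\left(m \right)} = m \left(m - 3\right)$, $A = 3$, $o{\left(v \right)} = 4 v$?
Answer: $2 i \sqrt{922} \approx 60.729 i$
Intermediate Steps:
$f{\left(m \right)} = 9 - m \left(-3 + m\right)$ ($f{\left(m \right)} = 9 - m \left(m - 3\right) = 9 - m \left(-3 + m\right)$)
$q{\left(L \right)} = 9 - 16 L^{2} + 12 L$ ($q{\left(L \right)} = 9 - \left(4 L\right)^{2} + 3 \cdot 4 L = 9 - 16 L^{2} + 12 L$)
$n{\left(s,K \right)} = -3 + K + s$ ($n{\left(s,K \right)} = -3 + \left(s + K\right) = -3 + \left(K + s\right) = -3 + K + s$)
$\sqrt{n{\left(\left(-1\right) \left(-208\right),-122 \right)} + q{\left(5 A \left(-1\right) \right)}} = \sqrt{\left(-3 - 122 - -208\right) + \left(9 - 16 \left(5 \cdot 3 \left(-1\right)\right)^{2} + 12 \cdot 5 \cdot 3 \left(-1\right)\right)} = \sqrt{\left(-3 - 122 + 208\right) + \left(9 - 16 \left(15 \left(-1\right)\right)^{2} + 12 \cdot 15 \left(-1\right)\right)} = \sqrt{83 + \left(9 - 16 \left(-15\right)^{2} + 12 \left(-15\right)\right)} = \sqrt{83 - 3771} = \sqrt{-3688} = 2 i \sqrt{922}$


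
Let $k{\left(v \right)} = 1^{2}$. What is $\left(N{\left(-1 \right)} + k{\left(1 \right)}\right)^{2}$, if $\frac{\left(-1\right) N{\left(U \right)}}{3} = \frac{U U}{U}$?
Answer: $16$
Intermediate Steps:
$k{\left(v \right)} = 1$
$N{\left(U \right)} = - 3 U$ ($N{\left(U \right)} = - 3 \frac{U U}{U} = - 3 \frac{U^{2}}{U} = - 3 U$)
$\left(N{\left(-1 \right)} + k{\left(1 \right)}\right)^{2} = \left(\left(-3\right) \left(-1\right) + 1\right)^{2} = \left(3 + 1\right)^{2} = 4^{2} = 16$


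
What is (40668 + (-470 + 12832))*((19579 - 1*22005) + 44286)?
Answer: 2219835800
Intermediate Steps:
(40668 + (-470 + 12832))*((19579 - 1*22005) + 44286) = (40668 + 12362)*((19579 - 22005) + 44286) = 53030*(-2426 + 44286) = 53030*41860 = 2219835800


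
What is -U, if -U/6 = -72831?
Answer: -436986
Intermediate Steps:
U = 436986 (U = -6*(-72831) = 436986)
-U = -1*436986 = -436986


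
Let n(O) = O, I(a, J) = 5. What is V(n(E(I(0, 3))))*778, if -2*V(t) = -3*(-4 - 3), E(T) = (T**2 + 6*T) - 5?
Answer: -8169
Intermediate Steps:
E(T) = -5 + T**2 + 6*T
V(t) = -21/2 (V(t) = -(-3)*(-4 - 3)/2 = -(-3)*(-7)/2 = -1/2*21 = -21/2)
V(n(E(I(0, 3))))*778 = -21/2*778 = -8169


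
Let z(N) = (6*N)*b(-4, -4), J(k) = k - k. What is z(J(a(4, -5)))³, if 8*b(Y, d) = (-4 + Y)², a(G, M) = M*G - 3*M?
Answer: 0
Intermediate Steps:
a(G, M) = -3*M + G*M (a(G, M) = G*M - 3*M = -3*M + G*M)
b(Y, d) = (-4 + Y)²/8
J(k) = 0
z(N) = 48*N (z(N) = (6*N)*((-4 - 4)²/8) = (6*N)*((⅛)*(-8)²) = (6*N)*((⅛)*64) = (6*N)*8 = 48*N)
z(J(a(4, -5)))³ = (48*0)³ = 0³ = 0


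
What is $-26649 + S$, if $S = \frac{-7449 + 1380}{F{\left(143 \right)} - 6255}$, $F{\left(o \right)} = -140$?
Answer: $- \frac{170414286}{6395} \approx -26648.0$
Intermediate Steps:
$S = \frac{6069}{6395}$ ($S = \frac{-7449 + 1380}{-140 - 6255} = - \frac{6069}{-140 - 6255} = - \frac{6069}{-6395} = \left(-6069\right) \left(- \frac{1}{6395}\right) = \frac{6069}{6395} \approx 0.94902$)
$-26649 + S = -26649 + \frac{6069}{6395} = - \frac{170414286}{6395}$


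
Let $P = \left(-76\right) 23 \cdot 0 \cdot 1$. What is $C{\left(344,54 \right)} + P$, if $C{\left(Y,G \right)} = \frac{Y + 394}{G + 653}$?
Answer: $\frac{738}{707} \approx 1.0438$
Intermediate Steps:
$C{\left(Y,G \right)} = \frac{394 + Y}{653 + G}$
$P = 0$ ($P = \left(-1748\right) 0 = 0$)
$C{\left(344,54 \right)} + P = \frac{394 + 344}{653 + 54} + 0 = \frac{1}{707} \cdot 738 + 0 = \frac{738}{707} + 0 = \frac{738}{707}$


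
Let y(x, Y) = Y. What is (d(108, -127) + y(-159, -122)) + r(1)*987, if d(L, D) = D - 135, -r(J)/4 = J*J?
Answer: -4332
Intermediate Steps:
r(J) = -4*J² (r(J) = -4*J*J = -4*J²)
d(L, D) = -135 + D
(d(108, -127) + y(-159, -122)) + r(1)*987 = ((-135 - 127) - 122) - 4*1²*987 = (-262 - 122) - 4*1*987 = -384 - 4*987 = -384 - 3948 = -4332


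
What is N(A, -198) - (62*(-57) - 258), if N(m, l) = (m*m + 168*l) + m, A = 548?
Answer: 271380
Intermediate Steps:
N(m, l) = m + m² + 168*l (N(m, l) = (m² + 168*l) + m = m + m² + 168*l)
N(A, -198) - (62*(-57) - 258) = (548 + 548² + 168*(-198)) - (62*(-57) - 258) = (548 + 300304 - 33264) - (-3534 - 258) = 267588 - 1*(-3792) = 267588 + 3792 = 271380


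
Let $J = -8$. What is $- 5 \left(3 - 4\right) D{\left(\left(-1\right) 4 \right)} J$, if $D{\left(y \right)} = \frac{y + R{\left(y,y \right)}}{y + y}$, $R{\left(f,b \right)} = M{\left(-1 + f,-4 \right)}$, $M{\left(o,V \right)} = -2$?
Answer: $-30$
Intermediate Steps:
$R{\left(f,b \right)} = -2$
$D{\left(y \right)} = \frac{-2 + y}{2 y}$ ($D{\left(y \right)} = \frac{y - 2}{y + y} = \frac{-2 + y}{2 y}$)
$- 5 \left(3 - 4\right) D{\left(\left(-1\right) 4 \right)} J = - 5 \left(3 - 4\right) \frac{-2 - 4}{2 \left(\left(-1\right) 4\right)} \left(-8\right) = \left(-5\right) \left(-1\right) \frac{-2 - 4}{2 \left(-4\right)} \left(-8\right) = 5 \cdot \frac{1}{2} \left(- \frac{1}{4}\right) \left(-6\right) \left(-8\right) = 5 \cdot \frac{3}{4} \left(-8\right) = \frac{15}{4} \left(-8\right) = -30$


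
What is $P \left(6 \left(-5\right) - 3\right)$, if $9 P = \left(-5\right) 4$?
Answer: $\frac{220}{3} \approx 73.333$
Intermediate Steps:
$P = - \frac{20}{9}$ ($P = \frac{\left(-5\right) 4}{9} = \frac{1}{9} \left(-20\right) = - \frac{20}{9} \approx -2.2222$)
$P \left(6 \left(-5\right) - 3\right) = - \frac{20 \left(6 \left(-5\right) - 3\right)}{9} = - \frac{20 \left(-30 - 3\right)}{9} = \left(- \frac{20}{9}\right) \left(-33\right) = \frac{220}{3}$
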